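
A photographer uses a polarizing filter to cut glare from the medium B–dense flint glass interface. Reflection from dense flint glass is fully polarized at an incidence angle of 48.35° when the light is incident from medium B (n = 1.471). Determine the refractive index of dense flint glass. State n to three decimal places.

n ≈ 1.654

Brewster's law: tan θ_B = n₂/n₁ (light incident in medium B, refracted into dense flint glass).
n₂ = n₁ tan θ_B = 1.471 × tan 48.35° = 1.654.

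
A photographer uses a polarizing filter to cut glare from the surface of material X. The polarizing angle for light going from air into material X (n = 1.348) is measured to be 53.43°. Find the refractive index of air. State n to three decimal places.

n ≈ 1.000

At the polarizing angle, tan θ_B = n₂/n₁ with n₁ on the incident side (air) and n₂ on the transmitted side (material X).
n₁ = n₂ / tan θ_B = 1.348 / tan 53.43° = 1.000.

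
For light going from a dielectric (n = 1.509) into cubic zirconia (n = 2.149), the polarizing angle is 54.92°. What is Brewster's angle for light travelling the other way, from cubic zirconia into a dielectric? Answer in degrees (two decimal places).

tan θ_B' = n₁/n₂ = 1/tan θ_B, so θ_B' = 90° − θ_B.
θ_B' = 90° − 54.92° = 35.08°.

θ_B' ≈ 35.08°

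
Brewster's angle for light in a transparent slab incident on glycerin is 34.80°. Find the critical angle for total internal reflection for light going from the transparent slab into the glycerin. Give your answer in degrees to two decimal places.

tan θ_B = n₂/n₁ = tan 34.80° = 0.6950.
Total internal reflection: sin θ_c = n₂/n₁ = 0.6950.
θ_c = arcsin(0.6950) = 44.03°.

θ_c ≈ 44.03°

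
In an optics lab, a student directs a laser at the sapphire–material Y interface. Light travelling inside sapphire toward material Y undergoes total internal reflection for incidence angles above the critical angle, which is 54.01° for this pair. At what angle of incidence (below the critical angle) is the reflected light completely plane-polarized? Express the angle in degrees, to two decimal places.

n₂/n₁ = sin θ_c = sin 54.01° = 0.8091.
tan θ_B equals the same ratio, so θ_B = arctan(0.8091) = 38.98°.

θ_B ≈ 38.98°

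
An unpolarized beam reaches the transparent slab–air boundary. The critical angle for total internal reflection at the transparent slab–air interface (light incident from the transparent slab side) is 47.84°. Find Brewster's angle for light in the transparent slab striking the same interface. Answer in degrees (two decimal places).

At the critical angle sin θ_c = n₂/n₁, giving n₂/n₁ = sin 47.84° = 0.7413.
Then tan θ_B = n₂/n₁ = 0.7413, so θ_B = arctan 0.7413 = 36.55°.

θ_B ≈ 36.55°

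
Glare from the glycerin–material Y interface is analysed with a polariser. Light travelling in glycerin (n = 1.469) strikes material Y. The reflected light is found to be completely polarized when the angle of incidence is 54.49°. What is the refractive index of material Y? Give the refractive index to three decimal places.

n ≈ 2.059

Full polarization of the reflected beam means tan θ_B = n₂/n₁, where n₁ is the incident medium (glycerin).
n₂ = n₁ tan θ_B = 1.469 × tan 54.49° = 2.059.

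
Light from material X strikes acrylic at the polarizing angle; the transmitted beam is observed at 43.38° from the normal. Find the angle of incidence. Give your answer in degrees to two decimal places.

At Brewster's angle the reflected and refracted rays are perpendicular, so θ_B + θ_t = 90°.
So θ_B = 90° − θ_t = 90° − 43.38° = 46.62°.

θ_B ≈ 46.62°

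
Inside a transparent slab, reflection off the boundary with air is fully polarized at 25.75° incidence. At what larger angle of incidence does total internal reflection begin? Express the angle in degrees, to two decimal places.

θ_c ≈ 28.84°

tan θ_B = n₂/n₁ = tan 25.75° = 0.4823.
Total internal reflection: sin θ_c = n₂/n₁ = 0.4823.
θ_c = arcsin(0.4823) = 28.84°.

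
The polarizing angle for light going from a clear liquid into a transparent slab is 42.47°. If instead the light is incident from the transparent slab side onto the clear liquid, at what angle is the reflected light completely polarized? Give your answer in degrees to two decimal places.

θ_B' ≈ 47.53°

Reversing the direction swaps n₁ and n₂, so tan θ_B' = 1/tan θ_B and θ_B' = 90° − θ_B.
Hence θ_B' = 90° − 42.47° = 47.53°.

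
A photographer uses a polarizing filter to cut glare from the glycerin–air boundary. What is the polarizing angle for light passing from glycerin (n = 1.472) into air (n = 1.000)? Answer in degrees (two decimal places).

Brewster's condition: tan θ_B = n₂/n₁ = 1.000/1.472 = 0.6793.
θ_B = arctan(0.6793) = 34.19°.

θ_B ≈ 34.19°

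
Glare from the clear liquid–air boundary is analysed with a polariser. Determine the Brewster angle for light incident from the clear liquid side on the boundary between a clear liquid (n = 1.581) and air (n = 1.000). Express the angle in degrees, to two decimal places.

tan θ_B = n₂/n₁ = 1.000/1.581 = 0.6325.
So θ_B = arctan 0.6325 = 32.31°.

θ_B ≈ 32.31°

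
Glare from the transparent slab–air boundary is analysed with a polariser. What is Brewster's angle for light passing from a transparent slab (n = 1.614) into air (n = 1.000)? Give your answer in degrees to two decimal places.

The reflected p-component vanishes when tan θ_B = n₂/n₁.
tan θ_B = n₂/n₁ = 1.000/1.614 = 0.6196. Taking the arctangent, θ_B = 31.78°.

θ_B ≈ 31.78°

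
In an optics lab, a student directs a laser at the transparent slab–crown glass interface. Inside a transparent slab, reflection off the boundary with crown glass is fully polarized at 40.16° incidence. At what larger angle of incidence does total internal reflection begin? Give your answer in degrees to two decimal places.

θ_c ≈ 57.55°

tan θ_B = n₂/n₁ = tan 40.16° = 0.8439.
Total internal reflection: sin θ_c = n₂/n₁ = 0.8439.
θ_c = arcsin(0.8439) = 57.55°.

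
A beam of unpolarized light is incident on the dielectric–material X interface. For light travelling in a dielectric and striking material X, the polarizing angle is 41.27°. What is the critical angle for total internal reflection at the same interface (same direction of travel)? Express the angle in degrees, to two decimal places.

θ_c ≈ 61.35°

From Brewster, n₂/n₁ = tan θ_B = tan 41.27° = 0.8776.
Then sin θ_c = n₂/n₁ = 0.8776, so θ_c = arcsin 0.8776 = 61.35°.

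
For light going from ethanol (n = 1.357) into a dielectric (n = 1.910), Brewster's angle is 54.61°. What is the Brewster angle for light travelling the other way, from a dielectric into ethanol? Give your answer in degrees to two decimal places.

θ_B' ≈ 35.39°

tan θ_B' = n₁/n₂ = 1/tan θ_B, so θ_B' = 90° − θ_B.
θ_B' = 90° − 54.61° = 35.39°.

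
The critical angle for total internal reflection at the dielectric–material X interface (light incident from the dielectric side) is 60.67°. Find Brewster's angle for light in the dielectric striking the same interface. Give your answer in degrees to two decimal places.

θ_B ≈ 41.08°

n₂/n₁ = sin θ_c = sin 60.67° = 0.8718.
tan θ_B equals the same ratio, so θ_B = arctan(0.8718) = 41.08°.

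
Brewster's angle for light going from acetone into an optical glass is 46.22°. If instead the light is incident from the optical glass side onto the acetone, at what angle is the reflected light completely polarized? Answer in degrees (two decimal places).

Reversing the direction swaps n₁ and n₂, so tan θ_B' = 1/tan θ_B and θ_B' = 90° − θ_B.
Hence θ_B' = 90° − 46.22° = 43.78°.

θ_B' ≈ 43.78°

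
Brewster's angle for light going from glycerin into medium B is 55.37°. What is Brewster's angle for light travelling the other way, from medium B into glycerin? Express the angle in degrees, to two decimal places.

θ_B' ≈ 34.63°

tan θ_B' = n₁/n₂ = 1/tan θ_B, so θ_B' = 90° − θ_B.
θ_B' = 90° − 55.37° = 34.63°.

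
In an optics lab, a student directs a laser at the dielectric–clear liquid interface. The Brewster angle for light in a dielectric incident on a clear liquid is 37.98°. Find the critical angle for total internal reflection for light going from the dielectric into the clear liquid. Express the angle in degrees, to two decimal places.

θ_c ≈ 51.33°

n₂/n₁ = tan 37.98° = 0.7807; the critical angle satisfies sin θ_c = n₂/n₁.
θ_c = arcsin(0.7807) = 51.33°.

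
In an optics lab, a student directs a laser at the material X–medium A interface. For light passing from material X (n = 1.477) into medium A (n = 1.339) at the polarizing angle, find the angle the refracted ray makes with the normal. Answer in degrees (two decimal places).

tan θ_B = n₂/n₁ = 1.339/1.477 = 0.9066, so θ_B = 42.19°.
Since θ_B + θ_t = 90° at Brewster incidence, θ_t = 90° − 42.19° = 47.81°.

θ_t ≈ 47.81°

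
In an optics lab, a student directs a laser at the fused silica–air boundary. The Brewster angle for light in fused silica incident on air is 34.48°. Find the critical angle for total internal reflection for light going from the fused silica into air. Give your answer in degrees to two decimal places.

θ_c ≈ 43.37°

n₂/n₁ = tan 34.48° = 0.6868; the critical angle satisfies sin θ_c = n₂/n₁.
θ_c = arcsin(0.6868) = 43.37°.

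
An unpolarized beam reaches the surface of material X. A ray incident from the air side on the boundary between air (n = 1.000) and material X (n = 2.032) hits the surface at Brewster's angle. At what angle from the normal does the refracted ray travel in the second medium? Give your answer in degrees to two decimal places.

tan θ_B = n₂/n₁ = 2.032/1.000 = 2.0320, so θ_B = 63.80°.
Since θ_B + θ_t = 90° at Brewster incidence, θ_t = 90° − 63.80° = 26.20°.

θ_t ≈ 26.20°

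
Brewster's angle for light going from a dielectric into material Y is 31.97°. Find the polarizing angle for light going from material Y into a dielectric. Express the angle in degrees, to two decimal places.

The two Brewster angles are complementary: θ_B' = 90° − θ_B = 90° − 31.97° = 58.03°.

θ_B' ≈ 58.03°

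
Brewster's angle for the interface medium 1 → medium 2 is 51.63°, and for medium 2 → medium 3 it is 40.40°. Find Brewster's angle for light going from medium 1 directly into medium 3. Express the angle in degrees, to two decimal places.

θ_B ≈ 47.07°

tan θ_B(1→2) = n₂/n₁ = tan 51.63° = 1.2630.
tan θ_B(2→3) = n₃/n₂ = tan 40.40° = 0.8511.
Multiplying, n₃/n₁ = 1.2630 × 0.8511 = 1.0749, and θ_B(1→3) = arctan 1.0749 = 47.07°.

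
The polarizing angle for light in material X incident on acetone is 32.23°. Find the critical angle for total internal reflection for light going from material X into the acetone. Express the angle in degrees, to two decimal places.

From Brewster, n₂/n₁ = tan θ_B = tan 32.23° = 0.6305.
Then sin θ_c = n₂/n₁ = 0.6305, so θ_c = arcsin 0.6305 = 39.08°.

θ_c ≈ 39.08°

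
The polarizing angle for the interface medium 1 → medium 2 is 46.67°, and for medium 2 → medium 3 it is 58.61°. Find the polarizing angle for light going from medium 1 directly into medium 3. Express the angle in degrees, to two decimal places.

tan θ_B(1→2) = n₂/n₁ = tan 46.67° = 1.0601.
tan θ_B(2→3) = n₃/n₂ = tan 58.61° = 1.6389.
So n₃/n₁ = (n₂/n₁)(n₃/n₂) = 1.0601 × 1.6389 = 1.7373.
θ_B(1→3) = arctan(1.7373) = 60.08°.

θ_B ≈ 60.08°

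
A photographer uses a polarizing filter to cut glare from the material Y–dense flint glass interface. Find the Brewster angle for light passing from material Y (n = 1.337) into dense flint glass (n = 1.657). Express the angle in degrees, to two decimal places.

θ_B ≈ 51.10°

Brewster's condition: tan θ_B = n₂/n₁ = 1.657/1.337 = 1.2393.
θ_B = arctan(1.2393) = 51.10°.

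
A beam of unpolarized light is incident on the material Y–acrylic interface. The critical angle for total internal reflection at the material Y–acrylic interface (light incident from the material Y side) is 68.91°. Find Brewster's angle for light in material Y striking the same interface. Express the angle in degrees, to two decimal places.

θ_B ≈ 43.02°

n₂/n₁ = sin θ_c = sin 68.91° = 0.9330.
tan θ_B equals the same ratio, so θ_B = arctan(0.9330) = 43.02°.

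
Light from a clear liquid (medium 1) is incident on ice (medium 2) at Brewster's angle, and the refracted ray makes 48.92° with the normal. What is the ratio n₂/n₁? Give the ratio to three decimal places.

At Brewster incidence θ_B = 90° − θ_t = 90° − 48.92° = 41.08°.
tan θ_B = n₂/n₁, so n₂/n₁ = tan 41.08° = 0.872.

n₂/n₁ ≈ 0.872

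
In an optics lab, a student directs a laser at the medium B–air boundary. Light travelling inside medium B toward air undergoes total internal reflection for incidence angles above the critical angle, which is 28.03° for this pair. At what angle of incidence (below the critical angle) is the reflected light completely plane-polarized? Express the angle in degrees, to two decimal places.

At the critical angle sin θ_c = n₂/n₁, giving n₂/n₁ = sin 28.03° = 0.4699.
Then tan θ_B = n₂/n₁ = 0.4699, so θ_B = arctan 0.4699 = 25.17°.

θ_B ≈ 25.17°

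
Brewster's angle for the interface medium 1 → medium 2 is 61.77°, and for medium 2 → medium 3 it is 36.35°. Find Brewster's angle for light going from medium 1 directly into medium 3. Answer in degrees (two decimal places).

θ_B ≈ 53.89°

Each Brewster angle gives a ratio: n₂/n₁ = tan 61.77° = 1.8626, n₃/n₂ = tan 36.35° = 0.7359.
Multiplying, n₃/n₁ = 1.8626 × 0.7359 = 1.3708, and θ_B(1→3) = arctan 1.3708 = 53.89°.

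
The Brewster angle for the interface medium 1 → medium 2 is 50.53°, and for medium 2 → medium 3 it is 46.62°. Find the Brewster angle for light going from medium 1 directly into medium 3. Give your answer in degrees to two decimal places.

Each Brewster angle gives a ratio: n₂/n₁ = tan 50.53° = 1.2144, n₃/n₂ = tan 46.62° = 1.0582.
So n₃/n₁ = (n₂/n₁)(n₃/n₂) = 1.2144 × 1.0582 = 1.2851.
θ_B(1→3) = arctan(1.2851) = 52.11°.

θ_B ≈ 52.11°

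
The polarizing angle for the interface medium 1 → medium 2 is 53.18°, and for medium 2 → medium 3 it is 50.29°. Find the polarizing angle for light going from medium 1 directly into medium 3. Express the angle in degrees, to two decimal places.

n₂/n₁ = tan 53.18° = 1.3358 and n₃/n₂ = tan 50.29° = 1.2041.
n₃/n₁ = 1.6084. Then tan θ_B(1→3) = n₃/n₁, so θ_B(1→3) = arctan(1.6084) = 58.13°.

θ_B ≈ 58.13°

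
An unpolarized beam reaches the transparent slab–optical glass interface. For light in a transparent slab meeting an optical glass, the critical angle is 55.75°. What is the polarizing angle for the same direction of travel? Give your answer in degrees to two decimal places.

n₂/n₁ = sin θ_c = sin 55.75° = 0.8266.
tan θ_B equals the same ratio, so θ_B = arctan(0.8266) = 39.58°.

θ_B ≈ 39.58°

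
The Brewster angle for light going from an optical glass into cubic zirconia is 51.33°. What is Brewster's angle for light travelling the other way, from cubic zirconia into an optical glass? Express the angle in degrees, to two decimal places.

θ_B' ≈ 38.67°

tan θ_B' = n₁/n₂ = 1/tan θ_B, so θ_B' = 90° − θ_B.
θ_B' = 90° − 51.33° = 38.67°.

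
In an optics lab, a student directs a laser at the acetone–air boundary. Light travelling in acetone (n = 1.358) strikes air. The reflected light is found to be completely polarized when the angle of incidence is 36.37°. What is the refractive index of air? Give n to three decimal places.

n ≈ 1.000

At the polarizing angle, tan θ_B = n₂/n₁ with n₁ on the incident side (acetone) and n₂ on the transmitted side (air).
n₂ = n₁ tan θ_B = 1.358 × tan 36.37° = 1.000.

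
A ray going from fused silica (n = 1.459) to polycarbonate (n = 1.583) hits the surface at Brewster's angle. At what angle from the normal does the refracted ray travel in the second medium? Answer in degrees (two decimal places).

θ_B = arctan(n₂/n₁) = arctan(1.583/1.459) = 47.33°.
At Brewster's angle the reflected and refracted rays are perpendicular, so θ_t = 90° − θ_B = 90° − 47.33° = 42.67°.

θ_t ≈ 42.67°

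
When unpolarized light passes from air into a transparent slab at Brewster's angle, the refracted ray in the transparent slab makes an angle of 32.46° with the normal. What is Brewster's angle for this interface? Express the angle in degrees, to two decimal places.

At Brewster's angle the reflected and refracted rays are perpendicular, so θ_B + θ_t = 90°.
θ_B = 90° − 32.46° = 57.54°.

θ_B ≈ 57.54°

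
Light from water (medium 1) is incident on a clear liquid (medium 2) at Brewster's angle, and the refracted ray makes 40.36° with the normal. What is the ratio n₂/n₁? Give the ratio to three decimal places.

n₂/n₁ ≈ 1.177

θ_B + θ_t = 90°, so θ_B = 90° − 40.36° = 49.64°.
Then n₂/n₁ = tan θ_B = tan 49.64° = 1.177.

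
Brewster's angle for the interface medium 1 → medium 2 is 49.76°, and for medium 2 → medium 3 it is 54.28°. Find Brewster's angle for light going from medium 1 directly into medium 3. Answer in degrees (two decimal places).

n₂/n₁ = tan 49.76° = 1.1817 and n₃/n₂ = tan 54.28° = 1.3906.
n₃/n₁ = 1.6433. Then tan θ_B(1→3) = n₃/n₁, so θ_B(1→3) = arctan(1.6433) = 58.68°.

θ_B ≈ 58.68°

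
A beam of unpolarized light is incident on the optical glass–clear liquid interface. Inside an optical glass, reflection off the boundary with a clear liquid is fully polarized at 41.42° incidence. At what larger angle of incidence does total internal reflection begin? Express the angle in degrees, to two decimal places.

From Brewster, n₂/n₁ = tan θ_B = tan 41.42° = 0.8822.
Then sin θ_c = n₂/n₁ = 0.8822, so θ_c = arcsin 0.8822 = 61.91°.

θ_c ≈ 61.91°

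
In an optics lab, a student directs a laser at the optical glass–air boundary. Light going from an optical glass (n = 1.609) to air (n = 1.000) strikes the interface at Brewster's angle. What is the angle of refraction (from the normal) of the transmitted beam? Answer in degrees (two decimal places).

First find Brewster's angle: tan θ_B = 1.000/1.609 = 0.6215, giving θ_B = 31.86°.
The refracted ray is perpendicular to the reflected ray, so θ_t = 90° − θ_B = 58.14°.

θ_t ≈ 58.14°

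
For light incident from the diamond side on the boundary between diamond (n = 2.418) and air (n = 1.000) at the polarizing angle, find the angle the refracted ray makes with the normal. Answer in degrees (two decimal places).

θ_t ≈ 67.53°

tan θ_B = n₂/n₁ = 1.000/2.418 = 0.4136, so θ_B = 22.47°.
At Brewster's angle the reflected and refracted rays are perpendicular, so θ_t = 90° − θ_B = 90° − 22.47° = 67.53°.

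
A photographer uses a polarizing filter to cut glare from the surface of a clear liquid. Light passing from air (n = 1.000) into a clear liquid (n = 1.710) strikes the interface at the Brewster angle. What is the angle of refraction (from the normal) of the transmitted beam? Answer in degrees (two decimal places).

tan θ_B = n₂/n₁ = 1.710/1.000 = 1.7100, so θ_B = 59.68°.
Since θ_B + θ_t = 90° at Brewster incidence, θ_t = 90° − 59.68° = 30.32°.

θ_t ≈ 30.32°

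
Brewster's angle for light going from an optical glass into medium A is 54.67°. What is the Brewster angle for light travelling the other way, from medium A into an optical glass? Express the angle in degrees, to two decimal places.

θ_B' ≈ 35.33°

tan θ_B' = n₁/n₂ = 1/tan θ_B, so θ_B' = 90° − θ_B.
θ_B' = 90° − 54.67° = 35.33°.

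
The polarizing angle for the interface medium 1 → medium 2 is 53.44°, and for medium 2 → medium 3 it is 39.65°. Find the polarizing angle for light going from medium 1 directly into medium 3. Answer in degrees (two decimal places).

n₂/n₁ = tan 53.44° = 1.3485 and n₃/n₂ = tan 39.65° = 0.8287.
So n₃/n₁ = (n₂/n₁)(n₃/n₂) = 1.3485 × 0.8287 = 1.1175.
θ_B(1→3) = arctan(1.1175) = 48.18°.

θ_B ≈ 48.18°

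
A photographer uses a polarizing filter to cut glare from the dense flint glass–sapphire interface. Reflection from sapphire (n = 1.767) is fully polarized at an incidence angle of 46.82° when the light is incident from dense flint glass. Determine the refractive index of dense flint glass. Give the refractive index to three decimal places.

n ≈ 1.658

At Brewster's angle, tan θ_B = n₂/n₁ with n₁ on the incident side (dense flint glass) and n₂ on the transmitted side (sapphire).
n₁ = n₂ / tan θ_B = 1.767 / tan 46.82° = 1.658.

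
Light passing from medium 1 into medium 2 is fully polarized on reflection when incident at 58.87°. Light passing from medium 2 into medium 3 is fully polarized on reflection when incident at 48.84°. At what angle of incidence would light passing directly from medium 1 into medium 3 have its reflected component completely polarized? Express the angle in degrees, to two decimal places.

θ_B ≈ 62.17°

n₂/n₁ = tan 58.87° = 1.6558 and n₃/n₂ = tan 48.84° = 1.1439.
Multiplying, n₃/n₁ = 1.6558 × 1.1439 = 1.8940, and θ_B(1→3) = arctan 1.8940 = 62.17°.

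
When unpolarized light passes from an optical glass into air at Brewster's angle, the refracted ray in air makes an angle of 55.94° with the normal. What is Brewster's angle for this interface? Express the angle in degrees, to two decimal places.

θ_B ≈ 34.06°

Since the reflected and refracted rays are at right angles at the polarizing angle, θ_B + θ_t = 90°.
θ_B = 90° − 55.94° = 34.06°.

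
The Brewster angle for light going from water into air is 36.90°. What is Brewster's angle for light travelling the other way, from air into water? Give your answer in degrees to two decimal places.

θ_B' ≈ 53.10°

Reversing the direction swaps n₁ and n₂, so tan θ_B' = 1/tan θ_B and θ_B' = 90° − θ_B.
Hence θ_B' = 90° − 36.90° = 53.10°.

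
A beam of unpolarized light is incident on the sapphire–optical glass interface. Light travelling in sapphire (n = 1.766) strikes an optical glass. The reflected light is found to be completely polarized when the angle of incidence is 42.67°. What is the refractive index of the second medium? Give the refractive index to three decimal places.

n ≈ 1.628

At the polarizing angle, tan θ_B = n₂/n₁ with n₁ on the incident side (sapphire) and n₂ on the transmitted side (an optical glass).
n₂ = n₁ tan θ_B = 1.766 × tan 42.67° = 1.628.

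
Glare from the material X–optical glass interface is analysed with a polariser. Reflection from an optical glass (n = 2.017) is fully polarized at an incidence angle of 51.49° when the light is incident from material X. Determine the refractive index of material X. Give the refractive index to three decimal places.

At Brewster's angle, tan θ_B = n₂/n₁ with n₁ on the incident side (material X) and n₂ on the transmitted side (an optical glass).
n₁ = n₂ / tan θ_B = 2.017 / tan 51.49° = 1.605.

n ≈ 1.605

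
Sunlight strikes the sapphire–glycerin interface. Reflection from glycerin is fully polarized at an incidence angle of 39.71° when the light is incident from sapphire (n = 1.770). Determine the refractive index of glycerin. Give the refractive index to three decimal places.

n ≈ 1.470

Full polarization of the reflected beam means tan θ_B = n₂/n₁, where n₁ is the incident medium (sapphire).
n₂ = n₁ tan θ_B = 1.770 × tan 39.71° = 1.470.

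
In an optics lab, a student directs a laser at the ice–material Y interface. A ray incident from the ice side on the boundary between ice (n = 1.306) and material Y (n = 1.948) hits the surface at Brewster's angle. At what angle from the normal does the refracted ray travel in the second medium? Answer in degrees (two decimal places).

θ_B = arctan(n₂/n₁) = arctan(1.948/1.306) = 56.16°.
At Brewster's angle the reflected and refracted rays are perpendicular, so θ_t = 90° − θ_B = 90° − 56.16° = 33.84°.

θ_t ≈ 33.84°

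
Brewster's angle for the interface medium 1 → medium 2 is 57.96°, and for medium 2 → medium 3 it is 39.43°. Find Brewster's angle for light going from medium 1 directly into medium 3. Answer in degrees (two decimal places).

θ_B ≈ 52.73°

tan θ_B(1→2) = n₂/n₁ = tan 57.96° = 1.5979.
tan θ_B(2→3) = n₃/n₂ = tan 39.43° = 0.8223.
n₃/n₁ = 1.3139. Then tan θ_B(1→3) = n₃/n₁, so θ_B(1→3) = arctan(1.3139) = 52.73°.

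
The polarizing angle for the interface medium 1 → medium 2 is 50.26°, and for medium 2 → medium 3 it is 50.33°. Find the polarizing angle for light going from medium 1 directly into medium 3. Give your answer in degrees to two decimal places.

n₂/n₁ = tan 50.26° = 1.2028 and n₃/n₂ = tan 50.33° = 1.2058.
So n₃/n₁ = (n₂/n₁)(n₃/n₂) = 1.2028 × 1.2058 = 1.4503.
θ_B(1→3) = arctan(1.4503) = 55.41°.

θ_B ≈ 55.41°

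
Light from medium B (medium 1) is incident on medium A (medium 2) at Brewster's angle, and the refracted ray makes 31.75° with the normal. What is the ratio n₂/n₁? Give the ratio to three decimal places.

At Brewster incidence θ_B = 90° − θ_t = 90° − 31.75° = 58.25°.
Then n₂/n₁ = tan θ_B = tan 58.25° = 1.616.

n₂/n₁ ≈ 1.616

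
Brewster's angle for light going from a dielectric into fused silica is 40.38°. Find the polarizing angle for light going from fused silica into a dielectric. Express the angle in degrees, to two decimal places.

θ_B' ≈ 49.62°

The two Brewster angles are complementary: θ_B' = 90° − θ_B = 90° − 40.38° = 49.62°.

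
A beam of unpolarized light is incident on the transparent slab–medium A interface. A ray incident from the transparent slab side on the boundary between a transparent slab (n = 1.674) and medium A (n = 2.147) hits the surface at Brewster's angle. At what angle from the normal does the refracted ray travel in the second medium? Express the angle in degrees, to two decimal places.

θ_t ≈ 37.94°

θ_B = arctan(n₂/n₁) = arctan(2.147/1.674) = 52.06°.
The refracted ray is perpendicular to the reflected ray, so θ_t = 90° − θ_B = 37.94°.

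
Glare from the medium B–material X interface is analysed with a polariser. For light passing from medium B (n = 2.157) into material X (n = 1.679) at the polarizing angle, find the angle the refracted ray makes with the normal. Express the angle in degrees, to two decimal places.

θ_t ≈ 52.10°

tan θ_B = n₂/n₁ = 1.679/2.157 = 0.7784, so θ_B = 37.90°.
The refracted ray is perpendicular to the reflected ray, so θ_t = 90° − θ_B = 52.10°.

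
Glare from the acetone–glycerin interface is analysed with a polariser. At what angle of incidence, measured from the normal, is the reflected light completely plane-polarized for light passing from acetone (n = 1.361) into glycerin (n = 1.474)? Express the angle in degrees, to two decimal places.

Here n₂/n₁ = 1.474/1.361 = 1.0830, and Brewster's law gives tan θ_B = n₂/n₁. Taking the arctangent, θ_B = 47.28°.

θ_B ≈ 47.28°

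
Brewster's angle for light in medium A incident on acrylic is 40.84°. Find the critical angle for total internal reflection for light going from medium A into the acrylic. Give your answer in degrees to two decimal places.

θ_c ≈ 59.81°

tan θ_B = n₂/n₁ = tan 40.84° = 0.8644.
Total internal reflection: sin θ_c = n₂/n₁ = 0.8644.
θ_c = arcsin(0.8644) = 59.81°.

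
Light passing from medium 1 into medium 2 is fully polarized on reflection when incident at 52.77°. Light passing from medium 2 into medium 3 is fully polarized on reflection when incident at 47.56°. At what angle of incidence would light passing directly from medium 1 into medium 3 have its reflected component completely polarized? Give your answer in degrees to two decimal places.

θ_B ≈ 55.21°

n₂/n₁ = tan 52.77° = 1.3160 and n₃/n₂ = tan 47.56° = 1.0936.
Multiplying, n₃/n₁ = 1.3160 × 1.0936 = 1.4392, and θ_B(1→3) = arctan 1.4392 = 55.21°.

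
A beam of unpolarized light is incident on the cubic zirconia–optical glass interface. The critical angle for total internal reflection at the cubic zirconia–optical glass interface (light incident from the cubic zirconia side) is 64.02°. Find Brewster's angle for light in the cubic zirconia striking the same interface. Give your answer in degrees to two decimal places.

θ_B ≈ 41.95°

At the critical angle sin θ_c = n₂/n₁, giving n₂/n₁ = sin 64.02° = 0.8989.
Then tan θ_B = n₂/n₁ = 0.8989, so θ_B = arctan 0.8989 = 41.95°.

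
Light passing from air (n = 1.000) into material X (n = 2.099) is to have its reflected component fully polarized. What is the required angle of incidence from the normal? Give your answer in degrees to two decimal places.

Here n₂/n₁ = 2.099/1.000 = 2.0990, and Brewster's law gives tan θ_B = n₂/n₁. Taking the arctangent, θ_B = 64.53°.

θ_B ≈ 64.53°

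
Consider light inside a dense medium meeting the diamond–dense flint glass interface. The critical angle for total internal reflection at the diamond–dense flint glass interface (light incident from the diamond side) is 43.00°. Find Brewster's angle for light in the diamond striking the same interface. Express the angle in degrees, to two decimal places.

θ_B ≈ 34.29°

n₂/n₁ = sin θ_c = sin 43.00° = 0.6820.
tan θ_B equals the same ratio, so θ_B = arctan(0.6820) = 34.29°.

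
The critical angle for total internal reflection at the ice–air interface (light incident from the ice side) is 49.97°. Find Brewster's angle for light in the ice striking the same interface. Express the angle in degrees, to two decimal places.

θ_B ≈ 37.44°

n₂/n₁ = sin θ_c = sin 49.97° = 0.7657.
tan θ_B equals the same ratio, so θ_B = arctan(0.7657) = 37.44°.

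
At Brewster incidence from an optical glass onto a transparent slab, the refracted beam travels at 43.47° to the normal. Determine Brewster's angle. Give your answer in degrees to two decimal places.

At Brewster's angle the reflected and refracted rays are perpendicular, so θ_B + θ_t = 90°.
So θ_B = 90° − θ_t = 90° − 43.47° = 46.53°.

θ_B ≈ 46.53°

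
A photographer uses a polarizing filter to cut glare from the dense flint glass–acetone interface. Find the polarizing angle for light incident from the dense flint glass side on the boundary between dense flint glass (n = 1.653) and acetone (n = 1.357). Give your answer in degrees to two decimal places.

θ_B ≈ 39.38°

tan θ_B = n₂/n₁ = 1.357/1.653 = 0.8209.
θ_B = arctan(0.8209) = 39.38°.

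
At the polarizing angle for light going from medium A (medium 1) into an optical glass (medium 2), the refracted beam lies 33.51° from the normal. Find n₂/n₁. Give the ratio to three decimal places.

n₂/n₁ ≈ 1.510

θ_B + θ_t = 90°, so θ_B = 90° − 33.51° = 56.49°.
tan θ_B = n₂/n₁, so n₂/n₁ = tan 56.49° = 1.510.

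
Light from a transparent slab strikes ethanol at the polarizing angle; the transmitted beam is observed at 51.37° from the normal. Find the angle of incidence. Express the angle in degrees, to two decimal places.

At Brewster's angle the reflected and refracted rays are perpendicular, so θ_B + θ_t = 90°.
θ_B = 90° − 51.37° = 38.63°.

θ_B ≈ 38.63°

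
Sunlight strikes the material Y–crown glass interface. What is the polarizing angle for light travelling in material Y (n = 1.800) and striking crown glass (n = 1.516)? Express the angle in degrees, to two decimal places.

At Brewster's angle the reflected and refracted rays are perpendicular, which with Snell's law gives tan θ_B = n₂/n₁.
Here n₂/n₁ = 1.516/1.800 = 0.8422, and Brewster's law gives tan θ_B = n₂/n₁.
So θ_B = arctan 0.8422 = 40.10°.

θ_B ≈ 40.10°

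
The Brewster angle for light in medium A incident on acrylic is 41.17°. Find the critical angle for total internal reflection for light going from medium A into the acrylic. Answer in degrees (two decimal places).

θ_c ≈ 60.99°

n₂/n₁ = tan 41.17° = 0.8745; the critical angle satisfies sin θ_c = n₂/n₁.
θ_c = arcsin(0.8745) = 60.99°.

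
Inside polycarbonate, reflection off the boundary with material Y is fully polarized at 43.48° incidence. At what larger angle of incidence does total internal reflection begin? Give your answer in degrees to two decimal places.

θ_c ≈ 71.50°

n₂/n₁ = tan 43.48° = 0.9483; the critical angle satisfies sin θ_c = n₂/n₁.
θ_c = arcsin(0.9483) = 71.50°.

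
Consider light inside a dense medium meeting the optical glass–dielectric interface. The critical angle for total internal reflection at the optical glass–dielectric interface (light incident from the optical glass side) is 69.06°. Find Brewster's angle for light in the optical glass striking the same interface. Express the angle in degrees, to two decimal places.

At the critical angle sin θ_c = n₂/n₁, giving n₂/n₁ = sin 69.06° = 0.9340.
Then tan θ_B = n₂/n₁ = 0.9340, so θ_B = arctan 0.9340 = 43.04°.

θ_B ≈ 43.04°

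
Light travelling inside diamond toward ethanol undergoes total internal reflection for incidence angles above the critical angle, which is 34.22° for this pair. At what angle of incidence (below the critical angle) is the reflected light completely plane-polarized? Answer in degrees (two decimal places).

n₂/n₁ = sin θ_c = sin 34.22° = 0.5624.
tan θ_B equals the same ratio, so θ_B = arctan(0.5624) = 29.35°.

θ_B ≈ 29.35°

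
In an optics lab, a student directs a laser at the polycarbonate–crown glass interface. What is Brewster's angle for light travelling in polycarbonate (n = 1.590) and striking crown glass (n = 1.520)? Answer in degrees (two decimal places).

θ_B ≈ 43.71°

Here n₂/n₁ = 1.520/1.590 = 0.9560, and Brewster's law gives tan θ_B = n₂/n₁. Taking the arctangent, θ_B = 43.71°.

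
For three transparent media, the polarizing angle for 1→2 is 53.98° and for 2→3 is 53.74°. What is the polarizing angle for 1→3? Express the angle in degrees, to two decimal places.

n₂/n₁ = tan 53.98° = 1.3754 and n₃/n₂ = tan 53.74° = 1.3633.
Multiplying, n₃/n₁ = 1.3754 × 1.3633 = 1.8751, and θ_B(1→3) = arctan 1.8751 = 61.93°.

θ_B ≈ 61.93°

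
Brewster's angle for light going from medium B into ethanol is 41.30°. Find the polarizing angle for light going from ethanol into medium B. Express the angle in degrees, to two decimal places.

θ_B' ≈ 48.70°

Reversing the direction swaps n₁ and n₂, so tan θ_B' = 1/tan θ_B and θ_B' = 90° − θ_B.
Hence θ_B' = 90° − 41.30° = 48.70°.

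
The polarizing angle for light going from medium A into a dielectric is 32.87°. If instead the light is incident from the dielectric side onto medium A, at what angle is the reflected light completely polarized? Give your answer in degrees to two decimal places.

tan θ_B' = n₁/n₂ = 1/tan θ_B, so θ_B' = 90° − θ_B.
θ_B' = 90° − 32.87° = 57.13°.

θ_B' ≈ 57.13°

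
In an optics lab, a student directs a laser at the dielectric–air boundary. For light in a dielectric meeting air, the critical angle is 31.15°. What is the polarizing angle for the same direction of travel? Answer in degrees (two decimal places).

θ_B ≈ 27.35°

At the critical angle sin θ_c = n₂/n₁, giving n₂/n₁ = sin 31.15° = 0.5173.
Then tan θ_B = n₂/n₁ = 0.5173, so θ_B = arctan 0.5173 = 27.35°.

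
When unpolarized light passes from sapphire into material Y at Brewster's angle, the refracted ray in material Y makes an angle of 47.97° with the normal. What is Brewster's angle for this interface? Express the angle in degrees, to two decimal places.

At Brewster's angle the reflected and refracted rays are perpendicular, so θ_B + θ_t = 90°.
θ_B = 90° − 47.97° = 42.03°.

θ_B ≈ 42.03°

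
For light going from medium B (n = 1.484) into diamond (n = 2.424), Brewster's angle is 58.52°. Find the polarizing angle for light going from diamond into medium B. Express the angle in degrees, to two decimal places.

θ_B' ≈ 31.48°

The two Brewster angles are complementary: θ_B' = 90° − θ_B = 90° − 58.52° = 31.48°.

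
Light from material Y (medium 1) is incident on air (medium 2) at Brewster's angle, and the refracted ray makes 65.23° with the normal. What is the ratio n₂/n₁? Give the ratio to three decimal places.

θ_B + θ_t = 90°, so θ_B = 90° − 65.23° = 24.77°.
tan θ_B = n₂/n₁, so n₂/n₁ = tan 24.77° = 0.461.

n₂/n₁ ≈ 0.461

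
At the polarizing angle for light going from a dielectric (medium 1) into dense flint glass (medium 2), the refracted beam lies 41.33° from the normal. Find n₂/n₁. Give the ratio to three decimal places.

n₂/n₁ ≈ 1.137

θ_B + θ_t = 90°, so θ_B = 90° − 41.33° = 48.67°.
Then n₂/n₁ = tan θ_B = tan 48.67° = 1.137.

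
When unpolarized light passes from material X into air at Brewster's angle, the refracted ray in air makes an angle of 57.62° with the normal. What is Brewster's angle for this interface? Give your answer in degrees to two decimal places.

Brewster's condition makes the reflected and refracted beams perpendicular: θ_B + θ_t = 90°.
So θ_B = 90° − θ_t = 90° − 57.62° = 32.38°.

θ_B ≈ 32.38°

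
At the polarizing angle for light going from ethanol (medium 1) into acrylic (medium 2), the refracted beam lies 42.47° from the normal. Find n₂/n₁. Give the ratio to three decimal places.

n₂/n₁ ≈ 1.092

θ_B + θ_t = 90°, so θ_B = 90° − 42.47° = 47.53°.
tan θ_B = n₂/n₁, so n₂/n₁ = tan 47.53° = 1.092.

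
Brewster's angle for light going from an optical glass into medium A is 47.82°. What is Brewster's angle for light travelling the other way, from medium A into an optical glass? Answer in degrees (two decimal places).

tan θ_B' = n₁/n₂ = 1/tan θ_B, so θ_B' = 90° − θ_B.
θ_B' = 90° − 47.82° = 42.18°.

θ_B' ≈ 42.18°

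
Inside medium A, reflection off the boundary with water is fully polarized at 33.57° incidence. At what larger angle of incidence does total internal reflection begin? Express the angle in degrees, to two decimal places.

n₂/n₁ = tan 33.57° = 0.6636; the critical angle satisfies sin θ_c = n₂/n₁.
θ_c = arcsin(0.6636) = 41.58°.

θ_c ≈ 41.58°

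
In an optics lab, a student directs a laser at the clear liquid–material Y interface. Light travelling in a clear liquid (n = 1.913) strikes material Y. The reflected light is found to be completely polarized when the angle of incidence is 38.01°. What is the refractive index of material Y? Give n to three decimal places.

n ≈ 1.495

Full polarization of the reflected beam means tan θ_B = n₂/n₁, where n₁ is the incident medium (a clear liquid).
n₂ = n₁ tan θ_B = 1.913 × tan 38.01° = 1.495.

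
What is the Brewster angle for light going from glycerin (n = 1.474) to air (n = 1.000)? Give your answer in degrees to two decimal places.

θ_B ≈ 34.15°

Brewster's condition: tan θ_B = n₂/n₁ = 1.000/1.474 = 0.6784.
θ_B = arctan(0.6784) = 34.15°.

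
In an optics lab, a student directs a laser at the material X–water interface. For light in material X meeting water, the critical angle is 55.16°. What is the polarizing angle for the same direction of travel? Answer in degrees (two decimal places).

θ_B ≈ 39.38°

n₂/n₁ = sin θ_c = sin 55.16° = 0.8208.
tan θ_B equals the same ratio, so θ_B = arctan(0.8208) = 39.38°.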